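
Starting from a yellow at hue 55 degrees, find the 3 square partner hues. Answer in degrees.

A square tetradic scheme places four hues every 90°.
55 + 90 = 145°
55 + 180 = 235°
55 + 270 = 325°

145°, 235°, 325°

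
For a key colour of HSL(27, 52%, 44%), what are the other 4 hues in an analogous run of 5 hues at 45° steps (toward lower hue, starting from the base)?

342°, 297°, 252° and 207°

Analogous hues sit every 45° along the wheel.
27 − 45 = -18 → -18 + 360 = 342°
27 − 90 = -63 → -63 + 360 = 297°
27 − 135 = -108 → -108 + 360 = 252°
27 − 180 = -153 → -153 + 360 = 207°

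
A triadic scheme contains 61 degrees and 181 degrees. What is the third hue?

A triad spaces three hues 120° apart.
The full set is {61°, 181°, 301°}.

301°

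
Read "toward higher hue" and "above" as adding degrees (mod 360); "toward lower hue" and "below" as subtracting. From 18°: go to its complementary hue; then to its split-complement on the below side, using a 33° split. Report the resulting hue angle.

18 + 180 = 198°   (complement)
198 + 147 = 345°   (split-comp 33° ↓)

345°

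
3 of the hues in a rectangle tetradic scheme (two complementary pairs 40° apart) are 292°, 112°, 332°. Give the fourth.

152°

A rectangular tetradic uses two complementary pairs 40° apart: offsets 0°, 40°, 180°, 220°.
Among {112°, 292°, 332°}, 292° and 112° are a 180° pair.
The remaining hue 332° needs its own complement: 332 + 180 = 512 → 512 − 360 = 152°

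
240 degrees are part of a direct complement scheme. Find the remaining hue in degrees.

The complement sits 180° across the wheel.
The full set through 240° is {60°, 240°}.
Given {240°}, the missing hue is 60°.

60°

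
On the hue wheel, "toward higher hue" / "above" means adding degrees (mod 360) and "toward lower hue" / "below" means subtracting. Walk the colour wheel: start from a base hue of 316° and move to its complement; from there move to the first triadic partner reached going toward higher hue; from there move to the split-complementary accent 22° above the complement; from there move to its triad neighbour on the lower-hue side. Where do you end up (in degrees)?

316 + 180 = 496 → 496 − 360 = 136°   (complement)
136 + 120 = 256°   (triadic ↑)
256 + 202 = 458 → 458 − 360 = 98°   (split-comp 22° ↑)
98 − 120 = -22 → -22 + 360 = 338°   (triadic ↓)

338°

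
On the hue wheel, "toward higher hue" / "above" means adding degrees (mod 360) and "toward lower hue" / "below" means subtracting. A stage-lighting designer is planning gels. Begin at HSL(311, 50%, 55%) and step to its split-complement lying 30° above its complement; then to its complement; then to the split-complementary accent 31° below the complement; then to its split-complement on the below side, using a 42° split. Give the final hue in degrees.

311 + 210 = 521 → 521 − 360 = 161°   (split-comp 30° ↑)
161 + 180 = 341°   (complement)
341 + 149 = 490 → 490 − 360 = 130°   (split-comp 31° ↓)
130 + 138 = 268°   (split-comp 42° ↓)

268°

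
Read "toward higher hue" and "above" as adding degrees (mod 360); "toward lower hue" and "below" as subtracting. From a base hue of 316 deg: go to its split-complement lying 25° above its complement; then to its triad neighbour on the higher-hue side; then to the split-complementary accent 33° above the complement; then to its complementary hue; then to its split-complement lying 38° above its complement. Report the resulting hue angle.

+205° (split-comp 25° ↑): 316 + 205 = 521 → 521 − 360 = 161°
+120° (triadic ↑): 161 + 120 = 281°
+213° (split-comp 33° ↑): 281 + 213 = 494 → 494 − 360 = 134°
+180° (complement): 134 + 180 = 314°
+218° (split-comp 38° ↑): 314 + 218 = 532 → 532 − 360 = 172°

172°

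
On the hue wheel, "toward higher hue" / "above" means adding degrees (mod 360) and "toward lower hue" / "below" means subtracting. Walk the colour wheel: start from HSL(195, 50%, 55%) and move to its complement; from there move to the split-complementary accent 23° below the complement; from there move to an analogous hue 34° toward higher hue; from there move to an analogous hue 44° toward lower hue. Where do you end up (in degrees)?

162°

+180° (complement): 195 + 180 = 375 → 375 − 360 = 15°
+157° (split-comp 23° ↓): 15 + 157 = 172°
+34° (analog 34° ↑): 172 + 34 = 206°
−44° (analog 44° ↓): 206 − 44 = 162°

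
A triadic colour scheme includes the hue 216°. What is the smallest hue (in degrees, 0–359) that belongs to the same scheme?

96°

A triad places three hues 120° apart.
The full set through 216° is {96°, 216°, 336°}.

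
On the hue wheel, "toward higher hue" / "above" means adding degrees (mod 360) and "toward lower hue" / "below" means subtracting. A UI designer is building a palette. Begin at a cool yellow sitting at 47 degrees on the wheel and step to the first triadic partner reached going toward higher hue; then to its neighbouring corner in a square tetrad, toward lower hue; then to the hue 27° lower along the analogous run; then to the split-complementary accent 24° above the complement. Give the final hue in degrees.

254°

triadic ↑ +120°: 47 + 120 = 167°
square ↓ −90°: 167 − 90 = 77°
analog 27° ↓ −27°: 77 − 27 = 50°
split-comp 24° ↑ +204°: 50 + 204 = 254°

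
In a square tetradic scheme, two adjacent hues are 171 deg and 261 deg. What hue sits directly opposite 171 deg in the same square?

351°

A square tetradic scheme places four hues 90° apart; opposite corners are 180° apart.
171 + 180 = 351°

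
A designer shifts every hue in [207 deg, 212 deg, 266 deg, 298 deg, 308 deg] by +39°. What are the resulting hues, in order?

207 + 39 = 246°
212 + 39 = 251°
266 + 39 = 305°
298 + 39 = 337°
308 + 39 = 347°

246°, 251°, 305°, 337°, 347°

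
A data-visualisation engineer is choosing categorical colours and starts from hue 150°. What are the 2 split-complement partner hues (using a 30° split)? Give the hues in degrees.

300° and 0°

Split-complementary hues sit 30° either side of the complement.
Complement of 150°: 150 + 180 = 330°
330 − 30 = 300°
330 + 30 = 360 → 360 − 360 = 0°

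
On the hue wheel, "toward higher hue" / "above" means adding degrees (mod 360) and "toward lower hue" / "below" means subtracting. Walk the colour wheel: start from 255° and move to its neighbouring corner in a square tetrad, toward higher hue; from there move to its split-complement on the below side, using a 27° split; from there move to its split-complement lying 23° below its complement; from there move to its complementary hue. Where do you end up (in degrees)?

+90° (square ↑): 255 + 90 = 345°
+153° (split-comp 27° ↓): 345 + 153 = 498 → 498 − 360 = 138°
+157° (split-comp 23° ↓): 138 + 157 = 295°
+180° (complement): 295 + 180 = 475 → 475 − 360 = 115°

115°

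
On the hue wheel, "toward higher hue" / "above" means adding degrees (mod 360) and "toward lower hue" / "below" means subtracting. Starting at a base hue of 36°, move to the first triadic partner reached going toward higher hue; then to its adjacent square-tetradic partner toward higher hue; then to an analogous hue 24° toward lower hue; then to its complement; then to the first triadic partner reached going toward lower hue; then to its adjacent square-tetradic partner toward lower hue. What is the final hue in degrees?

192°

36 + 120 = 156°   (triadic ↑)
156 + 90 = 246°   (square ↑)
246 − 24 = 222°   (analog 24° ↓)
222 + 180 = 402 → 402 − 360 = 42°   (complement)
42 − 120 = -78 → -78 + 360 = 282°   (triadic ↓)
282 − 90 = 192°   (square ↓)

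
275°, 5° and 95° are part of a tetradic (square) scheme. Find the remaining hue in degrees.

A square tetradic scheme places four hues every 90°.
The full set through 5° is {5°, 95°, 185°, 275°}.
Given {5°, 95°, 275°}, the missing hue is 185°.

185°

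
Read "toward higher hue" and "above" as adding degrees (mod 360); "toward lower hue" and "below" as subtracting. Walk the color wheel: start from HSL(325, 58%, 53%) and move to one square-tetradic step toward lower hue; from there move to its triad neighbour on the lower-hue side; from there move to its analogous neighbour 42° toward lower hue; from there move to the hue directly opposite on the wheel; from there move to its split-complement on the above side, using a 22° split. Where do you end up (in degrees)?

−90° (square ↓): 325 − 90 = 235°
−120° (triadic ↓): 235 − 120 = 115°
−42° (analog 42° ↓): 115 − 42 = 73°
+180° (complement): 73 + 180 = 253°
+202° (split-comp 22° ↑): 253 + 202 = 455 → 455 − 360 = 95°

95°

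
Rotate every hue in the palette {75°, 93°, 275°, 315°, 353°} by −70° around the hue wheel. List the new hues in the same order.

5°, 23°, 205°, 245°, 283°

75 − 70 = 5°
93 − 70 = 23°
275 − 70 = 205°
315 − 70 = 245°
353 − 70 = 283°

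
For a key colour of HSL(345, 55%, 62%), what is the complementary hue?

The complement sits 180° across the wheel.
345 + 180 = 525 → 525 − 360 = 165°

165°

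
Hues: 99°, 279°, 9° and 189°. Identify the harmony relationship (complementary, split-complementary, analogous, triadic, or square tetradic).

square tetradic

Sort the hues: 9°, 99°, 189°, 279°.
Successive gaps around the wheel: 90°, 90°, 90°, 90°.
Four hues every 90° form a square tetradic scheme.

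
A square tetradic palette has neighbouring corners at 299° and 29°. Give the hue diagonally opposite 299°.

A square tetradic scheme places four hues 90° apart; opposite corners are 180° apart.
299 + 180 = 479 → 479 − 360 = 119°

119°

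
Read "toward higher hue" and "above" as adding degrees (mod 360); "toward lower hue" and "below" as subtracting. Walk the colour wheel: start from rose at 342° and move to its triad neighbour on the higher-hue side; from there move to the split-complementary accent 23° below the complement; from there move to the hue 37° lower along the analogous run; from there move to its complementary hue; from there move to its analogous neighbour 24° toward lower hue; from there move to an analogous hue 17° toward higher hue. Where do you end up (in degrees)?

35°

triadic ↑ +120°: 342 + 120 = 462 → 462 − 360 = 102°
split-comp 23° ↓ +157°: 102 + 157 = 259°
analog 37° ↓ −37°: 259 − 37 = 222°
complement +180°: 222 + 180 = 402 → 402 − 360 = 42°
analog 24° ↓ −24°: 42 − 24 = 18°
analog 17° ↑ +17°: 18 + 17 = 35°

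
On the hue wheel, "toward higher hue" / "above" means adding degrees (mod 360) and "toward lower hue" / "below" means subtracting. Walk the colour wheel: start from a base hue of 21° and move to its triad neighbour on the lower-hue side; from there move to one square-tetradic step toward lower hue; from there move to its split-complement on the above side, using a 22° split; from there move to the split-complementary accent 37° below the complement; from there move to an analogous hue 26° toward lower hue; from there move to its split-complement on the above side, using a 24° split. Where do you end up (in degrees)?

−120° (triadic ↓): 21 − 120 = -99 → -99 + 360 = 261°
−90° (square ↓): 261 − 90 = 171°
+202° (split-comp 22° ↑): 171 + 202 = 373 → 373 − 360 = 13°
+143° (split-comp 37° ↓): 13 + 143 = 156°
−26° (analog 26° ↓): 156 − 26 = 130°
+204° (split-comp 24° ↑): 130 + 204 = 334°

334°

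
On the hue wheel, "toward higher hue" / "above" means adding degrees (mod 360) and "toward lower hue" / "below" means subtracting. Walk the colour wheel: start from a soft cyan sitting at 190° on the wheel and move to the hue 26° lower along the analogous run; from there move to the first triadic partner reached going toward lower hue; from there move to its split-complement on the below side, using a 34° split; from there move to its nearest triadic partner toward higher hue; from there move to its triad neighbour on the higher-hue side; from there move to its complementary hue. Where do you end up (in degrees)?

250°

analog 26° ↓ −26°: 190 − 26 = 164°
triadic ↓ −120°: 164 − 120 = 44°
split-comp 34° ↓ +146°: 44 + 146 = 190°
triadic ↑ +120°: 190 + 120 = 310°
triadic ↑ +120°: 310 + 120 = 430 → 430 − 360 = 70°
complement +180°: 70 + 180 = 250°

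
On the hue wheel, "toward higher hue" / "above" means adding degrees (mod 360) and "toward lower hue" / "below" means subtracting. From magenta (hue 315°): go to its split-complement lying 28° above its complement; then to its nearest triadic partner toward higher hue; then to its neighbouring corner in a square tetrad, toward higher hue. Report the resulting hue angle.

13°

+208° (split-comp 28° ↑): 315 + 208 = 523 → 523 − 360 = 163°
+120° (triadic ↑): 163 + 120 = 283°
+90° (square ↑): 283 + 90 = 373 → 373 − 360 = 13°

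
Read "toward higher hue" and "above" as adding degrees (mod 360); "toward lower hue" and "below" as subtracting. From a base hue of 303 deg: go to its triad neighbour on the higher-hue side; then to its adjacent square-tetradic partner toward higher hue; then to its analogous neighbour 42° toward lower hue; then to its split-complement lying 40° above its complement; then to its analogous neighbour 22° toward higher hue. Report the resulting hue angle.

353°

303 + 120 = 423 → 423 − 360 = 63°   (triadic ↑)
63 + 90 = 153°   (square ↑)
153 − 42 = 111°   (analog 42° ↓)
111 + 220 = 331°   (split-comp 40° ↑)
331 + 22 = 353°   (analog 22° ↑)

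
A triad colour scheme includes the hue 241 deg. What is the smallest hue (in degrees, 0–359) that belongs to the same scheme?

A triad places three hues 120° apart.
The full set through 241° is {1°, 121°, 241°}.

1°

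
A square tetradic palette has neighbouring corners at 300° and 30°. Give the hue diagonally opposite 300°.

A square tetradic scheme places four hues 90° apart; opposite corners are 180° apart.
300 + 180 = 480 → 480 − 360 = 120°

120°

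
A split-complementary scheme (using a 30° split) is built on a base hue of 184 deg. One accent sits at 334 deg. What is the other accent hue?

34°

Split-complementary hues sit 30° either side of the complement.
Complement of the base 184°: 184 + 180 = 364 → 364 − 360 = 4°
The given accent 334° is 30° one side of 4°; the other accent sits 30° the other side: 4 + 30 = 34°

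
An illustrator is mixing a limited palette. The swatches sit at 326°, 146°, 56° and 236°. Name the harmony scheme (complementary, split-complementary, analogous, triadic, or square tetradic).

Sort the hues: 56°, 146°, 236°, 326°.
Successive gaps around the wheel: 90°, 90°, 90°, 90°.
Four hues every 90° form a square tetradic scheme.

square tetradic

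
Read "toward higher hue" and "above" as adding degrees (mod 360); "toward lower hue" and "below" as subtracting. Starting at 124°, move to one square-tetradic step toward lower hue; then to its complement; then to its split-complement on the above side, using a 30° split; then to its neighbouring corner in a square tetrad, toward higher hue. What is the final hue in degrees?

−90° (square ↓): 124 − 90 = 34°
+180° (complement): 34 + 180 = 214°
+210° (split-comp 30° ↑): 214 + 210 = 424 → 424 − 360 = 64°
+90° (square ↑): 64 + 90 = 154°

154°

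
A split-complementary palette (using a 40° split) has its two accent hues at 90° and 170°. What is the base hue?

The accents sit 40° either side of the complement, so the complement is their short-arc midpoint on the wheel.
Short-arc midpoint of 90° and 170°: 130°.
Base is 180° from the complement: 130 − 180 = -50 → -50 + 360 = 310°

310°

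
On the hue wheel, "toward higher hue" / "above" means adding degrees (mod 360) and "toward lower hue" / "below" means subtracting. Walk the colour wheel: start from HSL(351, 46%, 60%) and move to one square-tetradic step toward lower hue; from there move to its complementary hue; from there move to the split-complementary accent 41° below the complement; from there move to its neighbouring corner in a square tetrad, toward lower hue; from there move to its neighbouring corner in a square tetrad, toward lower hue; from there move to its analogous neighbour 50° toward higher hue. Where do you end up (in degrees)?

90°

351 − 90 = 261°   (square ↓)
261 + 180 = 441 → 441 − 360 = 81°   (complement)
81 + 139 = 220°   (split-comp 41° ↓)
220 − 90 = 130°   (square ↓)
130 − 90 = 40°   (square ↓)
40 + 50 = 90°   (analog 50° ↑)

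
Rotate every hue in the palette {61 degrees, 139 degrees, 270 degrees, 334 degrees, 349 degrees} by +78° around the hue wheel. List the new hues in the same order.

61 + 78 = 139°
139 + 78 = 217°
270 + 78 = 348°
334 + 78 = 412 → 412 − 360 = 52°
349 + 78 = 427 → 427 − 360 = 67°

139°, 217°, 348°, 52°, 67°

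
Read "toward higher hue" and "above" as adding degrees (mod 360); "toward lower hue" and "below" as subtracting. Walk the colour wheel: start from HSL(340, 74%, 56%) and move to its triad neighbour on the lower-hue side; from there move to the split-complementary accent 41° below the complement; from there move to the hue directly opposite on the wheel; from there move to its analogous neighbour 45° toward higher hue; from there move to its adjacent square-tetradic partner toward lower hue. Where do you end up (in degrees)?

134°

340 − 120 = 220°   (triadic ↓)
220 + 139 = 359°   (split-comp 41° ↓)
359 + 180 = 539 → 539 − 360 = 179°   (complement)
179 + 45 = 224°   (analog 45° ↑)
224 − 90 = 134°   (square ↓)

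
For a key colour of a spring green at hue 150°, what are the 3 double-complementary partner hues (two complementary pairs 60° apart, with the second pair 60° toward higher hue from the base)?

A rectangular tetradic uses two complementary pairs 60° apart: offsets 0°, 60°, 180°, 240°.
150 + 60 = 210°
150 + 180 = 330°
150 + 240 = 390 → 390 − 360 = 30°

210°, 330°, 30°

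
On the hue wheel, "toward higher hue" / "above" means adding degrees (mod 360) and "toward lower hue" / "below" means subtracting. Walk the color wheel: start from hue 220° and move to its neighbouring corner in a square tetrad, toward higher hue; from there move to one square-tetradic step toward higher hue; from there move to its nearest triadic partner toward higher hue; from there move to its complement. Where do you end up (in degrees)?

+90° (square ↑): 220 + 90 = 310°
+90° (square ↑): 310 + 90 = 400 → 400 − 360 = 40°
+120° (triadic ↑): 40 + 120 = 160°
+180° (complement): 160 + 180 = 340°

340°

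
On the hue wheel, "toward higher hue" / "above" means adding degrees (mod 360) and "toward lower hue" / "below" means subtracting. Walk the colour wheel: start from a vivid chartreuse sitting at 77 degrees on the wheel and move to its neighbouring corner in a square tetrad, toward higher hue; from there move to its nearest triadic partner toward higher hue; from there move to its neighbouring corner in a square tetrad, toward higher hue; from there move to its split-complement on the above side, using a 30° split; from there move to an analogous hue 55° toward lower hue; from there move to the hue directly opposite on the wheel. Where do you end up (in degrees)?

square ↑ +90°: 77 + 90 = 167°
triadic ↑ +120°: 167 + 120 = 287°
square ↑ +90°: 287 + 90 = 377 → 377 − 360 = 17°
split-comp 30° ↑ +210°: 17 + 210 = 227°
analog 55° ↓ −55°: 227 − 55 = 172°
complement +180°: 172 + 180 = 352°

352°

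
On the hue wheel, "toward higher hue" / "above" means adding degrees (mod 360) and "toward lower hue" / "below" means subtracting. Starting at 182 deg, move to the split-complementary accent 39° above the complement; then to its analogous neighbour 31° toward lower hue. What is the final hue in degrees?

10°

split-comp 39° ↑ +219°: 182 + 219 = 401 → 401 − 360 = 41°
analog 31° ↓ −31°: 41 − 31 = 10°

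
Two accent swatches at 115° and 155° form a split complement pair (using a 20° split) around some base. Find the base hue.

The accents sit 20° either side of the complement, so the complement is their short-arc midpoint on the wheel.
Short-arc midpoint of 115° and 155°: 135°.
Base is 180° from the complement: 135 − 180 = -45 → -45 + 360 = 315°

315°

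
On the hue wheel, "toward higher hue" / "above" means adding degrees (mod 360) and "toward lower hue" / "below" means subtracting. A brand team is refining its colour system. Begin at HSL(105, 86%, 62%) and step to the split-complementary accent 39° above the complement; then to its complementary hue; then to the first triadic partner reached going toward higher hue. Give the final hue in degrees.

split-comp 39° ↑ +219°: 105 + 219 = 324°
complement +180°: 324 + 180 = 504 → 504 − 360 = 144°
triadic ↑ +120°: 144 + 120 = 264°

264°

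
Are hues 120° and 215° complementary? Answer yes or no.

no

Angular distance: |120 − 215| = 95 = 95°.
Complementary requires 180°.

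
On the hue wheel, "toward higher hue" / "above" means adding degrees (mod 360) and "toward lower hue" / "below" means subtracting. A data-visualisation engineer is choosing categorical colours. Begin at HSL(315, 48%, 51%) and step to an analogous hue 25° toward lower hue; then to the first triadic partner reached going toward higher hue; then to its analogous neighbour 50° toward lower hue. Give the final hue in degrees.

0°

−25° (analog 25° ↓): 315 − 25 = 290°
+120° (triadic ↑): 290 + 120 = 410 → 410 − 360 = 50°
−50° (analog 50° ↓): 50 − 50 = 0°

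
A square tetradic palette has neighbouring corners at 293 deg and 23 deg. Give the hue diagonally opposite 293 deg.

113°

A square tetradic scheme places four hues 90° apart; opposite corners are 180° apart.
293 + 180 = 473 → 473 − 360 = 113°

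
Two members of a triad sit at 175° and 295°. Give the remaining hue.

A triad spaces three hues 120° apart.
The full set is {55°, 175°, 295°}.

55°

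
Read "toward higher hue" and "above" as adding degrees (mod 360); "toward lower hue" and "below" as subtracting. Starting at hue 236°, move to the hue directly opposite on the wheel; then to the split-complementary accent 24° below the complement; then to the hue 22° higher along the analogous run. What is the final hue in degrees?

234°

complement +180°: 236 + 180 = 416 → 416 − 360 = 56°
split-comp 24° ↓ +156°: 56 + 156 = 212°
analog 22° ↑ +22°: 212 + 22 = 234°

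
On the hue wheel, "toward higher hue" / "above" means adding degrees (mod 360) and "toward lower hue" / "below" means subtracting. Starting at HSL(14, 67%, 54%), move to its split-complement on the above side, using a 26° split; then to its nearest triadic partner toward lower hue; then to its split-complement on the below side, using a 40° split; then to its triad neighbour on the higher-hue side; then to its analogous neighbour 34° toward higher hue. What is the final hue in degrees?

+206° (split-comp 26° ↑): 14 + 206 = 220°
−120° (triadic ↓): 220 − 120 = 100°
+140° (split-comp 40° ↓): 100 + 140 = 240°
+120° (triadic ↑): 240 + 120 = 360 → 360 − 360 = 0°
+34° (analog 34° ↑): 0 + 34 = 34°

34°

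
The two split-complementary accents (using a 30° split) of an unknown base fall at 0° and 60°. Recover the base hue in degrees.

The accents sit 30° either side of the complement, so the complement is their short-arc midpoint on the wheel.
Short-arc midpoint of 0° and 60°: 30°.
Base is 180° from the complement: 30 − 180 = -150 → -150 + 360 = 210°

210°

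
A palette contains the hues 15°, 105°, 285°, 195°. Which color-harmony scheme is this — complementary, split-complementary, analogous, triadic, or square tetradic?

Sort the hues: 15°, 105°, 195°, 285°.
Successive gaps around the wheel: 90°, 90°, 90°, 90°.
Four hues every 90° form a square tetradic scheme.

square tetradic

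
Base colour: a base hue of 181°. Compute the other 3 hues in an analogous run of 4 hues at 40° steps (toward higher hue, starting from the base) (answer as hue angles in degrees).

221°, 261° and 301°

Analogous hues sit every 40° along the wheel.
181 + 40 = 221°
181 + 80 = 261°
181 + 120 = 301°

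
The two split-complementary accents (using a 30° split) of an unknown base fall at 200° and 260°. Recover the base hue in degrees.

The accents sit 30° either side of the complement, so the complement is their short-arc midpoint on the wheel.
Short-arc midpoint of 200° and 260°: 230°.
Base is 180° from the complement: 230 − 180 = 50°

50°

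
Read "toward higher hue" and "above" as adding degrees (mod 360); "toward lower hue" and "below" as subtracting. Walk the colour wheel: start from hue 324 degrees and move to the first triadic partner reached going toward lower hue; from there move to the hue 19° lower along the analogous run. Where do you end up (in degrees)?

185°

−120° (triadic ↓): 324 − 120 = 204°
−19° (analog 19° ↓): 204 − 19 = 185°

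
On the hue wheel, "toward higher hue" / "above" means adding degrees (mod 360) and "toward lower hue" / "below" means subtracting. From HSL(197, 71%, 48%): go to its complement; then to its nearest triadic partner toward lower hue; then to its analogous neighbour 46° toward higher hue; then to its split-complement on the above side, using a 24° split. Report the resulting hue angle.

+180° (complement): 197 + 180 = 377 → 377 − 360 = 17°
−120° (triadic ↓): 17 − 120 = -103 → -103 + 360 = 257°
+46° (analog 46° ↑): 257 + 46 = 303°
+204° (split-comp 24° ↑): 303 + 204 = 507 → 507 − 360 = 147°

147°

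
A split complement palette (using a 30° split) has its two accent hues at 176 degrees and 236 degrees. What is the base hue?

26°

The accents sit 30° either side of the complement, so the complement is their short-arc midpoint on the wheel.
Short-arc midpoint of 176° and 236°: 206°.
Base is 180° from the complement: 206 − 180 = 26°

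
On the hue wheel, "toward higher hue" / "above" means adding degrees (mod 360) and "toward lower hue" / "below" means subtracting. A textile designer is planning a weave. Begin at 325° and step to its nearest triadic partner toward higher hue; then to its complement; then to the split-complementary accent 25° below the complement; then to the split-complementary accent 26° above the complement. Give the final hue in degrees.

triadic ↑ +120°: 325 + 120 = 445 → 445 − 360 = 85°
complement +180°: 85 + 180 = 265°
split-comp 25° ↓ +155°: 265 + 155 = 420 → 420 − 360 = 60°
split-comp 26° ↑ +206°: 60 + 206 = 266°

266°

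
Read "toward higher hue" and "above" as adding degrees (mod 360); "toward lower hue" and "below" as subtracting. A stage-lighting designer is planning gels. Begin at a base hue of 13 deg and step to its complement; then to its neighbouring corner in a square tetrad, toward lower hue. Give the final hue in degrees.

103°

+180° (complement): 13 + 180 = 193°
−90° (square ↓): 193 − 90 = 103°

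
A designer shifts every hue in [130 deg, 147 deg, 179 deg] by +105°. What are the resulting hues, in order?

235°, 252°, 284°

130 + 105 = 235°
147 + 105 = 252°
179 + 105 = 284°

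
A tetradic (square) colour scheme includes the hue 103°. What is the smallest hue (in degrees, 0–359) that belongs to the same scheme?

A square tetradic scheme places four hues every 90°.
The full set through 103° is {13°, 103°, 193°, 283°}.

13°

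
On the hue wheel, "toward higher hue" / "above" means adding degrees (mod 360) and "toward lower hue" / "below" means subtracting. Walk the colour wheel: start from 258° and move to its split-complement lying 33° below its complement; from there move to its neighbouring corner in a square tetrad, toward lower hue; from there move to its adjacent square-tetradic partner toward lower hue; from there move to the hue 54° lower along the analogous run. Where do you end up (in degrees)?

+147° (split-comp 33° ↓): 258 + 147 = 405 → 405 − 360 = 45°
−90° (square ↓): 45 − 90 = -45 → -45 + 360 = 315°
−90° (square ↓): 315 − 90 = 225°
−54° (analog 54° ↓): 225 − 54 = 171°

171°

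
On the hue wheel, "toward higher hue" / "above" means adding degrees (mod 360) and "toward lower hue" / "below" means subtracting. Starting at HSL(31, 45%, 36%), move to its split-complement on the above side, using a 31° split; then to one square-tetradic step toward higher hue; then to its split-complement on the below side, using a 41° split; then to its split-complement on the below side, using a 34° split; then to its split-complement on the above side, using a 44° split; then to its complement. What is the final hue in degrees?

301°

+211° (split-comp 31° ↑): 31 + 211 = 242°
+90° (square ↑): 242 + 90 = 332°
+139° (split-comp 41° ↓): 332 + 139 = 471 → 471 − 360 = 111°
+146° (split-comp 34° ↓): 111 + 146 = 257°
+224° (split-comp 44° ↑): 257 + 224 = 481 → 481 − 360 = 121°
+180° (complement): 121 + 180 = 301°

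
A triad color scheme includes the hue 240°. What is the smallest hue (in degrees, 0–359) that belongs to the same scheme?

A triad places three hues 120° apart.
The full set through 240° is {0°, 120°, 240°}.

0°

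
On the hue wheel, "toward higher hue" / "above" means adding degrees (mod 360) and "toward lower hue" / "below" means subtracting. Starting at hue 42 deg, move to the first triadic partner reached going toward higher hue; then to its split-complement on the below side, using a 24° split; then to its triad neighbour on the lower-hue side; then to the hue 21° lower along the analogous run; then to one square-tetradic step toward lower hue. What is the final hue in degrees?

87°

+120° (triadic ↑): 42 + 120 = 162°
+156° (split-comp 24° ↓): 162 + 156 = 318°
−120° (triadic ↓): 318 − 120 = 198°
−21° (analog 21° ↓): 198 − 21 = 177°
−90° (square ↓): 177 − 90 = 87°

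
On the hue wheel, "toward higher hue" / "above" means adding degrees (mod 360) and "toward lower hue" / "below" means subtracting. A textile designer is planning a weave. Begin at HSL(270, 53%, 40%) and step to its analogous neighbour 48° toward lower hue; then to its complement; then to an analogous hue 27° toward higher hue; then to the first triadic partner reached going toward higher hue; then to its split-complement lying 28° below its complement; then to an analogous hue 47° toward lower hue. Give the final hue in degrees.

−48° (analog 48° ↓): 270 − 48 = 222°
+180° (complement): 222 + 180 = 402 → 402 − 360 = 42°
+27° (analog 27° ↑): 42 + 27 = 69°
+120° (triadic ↑): 69 + 120 = 189°
+152° (split-comp 28° ↓): 189 + 152 = 341°
−47° (analog 47° ↓): 341 − 47 = 294°

294°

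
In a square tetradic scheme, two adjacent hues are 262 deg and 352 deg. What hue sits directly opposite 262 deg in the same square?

A square tetradic scheme places four hues 90° apart; opposite corners are 180° apart.
262 + 180 = 442 → 442 − 360 = 82°

82°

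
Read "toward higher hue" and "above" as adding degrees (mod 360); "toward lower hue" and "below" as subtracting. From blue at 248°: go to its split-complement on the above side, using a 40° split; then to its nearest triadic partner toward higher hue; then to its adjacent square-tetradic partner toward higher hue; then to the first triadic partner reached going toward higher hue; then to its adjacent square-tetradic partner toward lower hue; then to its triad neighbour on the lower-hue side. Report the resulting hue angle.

228°

248 + 220 = 468 → 468 − 360 = 108°   (split-comp 40° ↑)
108 + 120 = 228°   (triadic ↑)
228 + 90 = 318°   (square ↑)
318 + 120 = 438 → 438 − 360 = 78°   (triadic ↑)
78 − 90 = -12 → -12 + 360 = 348°   (square ↓)
348 − 120 = 228°   (triadic ↓)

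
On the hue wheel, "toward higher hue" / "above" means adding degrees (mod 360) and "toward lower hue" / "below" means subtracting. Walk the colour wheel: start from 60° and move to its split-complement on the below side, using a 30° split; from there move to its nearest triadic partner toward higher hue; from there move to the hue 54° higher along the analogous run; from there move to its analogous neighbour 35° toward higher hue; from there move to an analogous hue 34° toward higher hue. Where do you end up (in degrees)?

+150° (split-comp 30° ↓): 60 + 150 = 210°
+120° (triadic ↑): 210 + 120 = 330°
+54° (analog 54° ↑): 330 + 54 = 384 → 384 − 360 = 24°
+35° (analog 35° ↑): 24 + 35 = 59°
+34° (analog 34° ↑): 59 + 34 = 93°

93°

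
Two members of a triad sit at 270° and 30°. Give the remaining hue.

A triad spaces three hues 120° apart.
The full set is {30°, 150°, 270°}.

150°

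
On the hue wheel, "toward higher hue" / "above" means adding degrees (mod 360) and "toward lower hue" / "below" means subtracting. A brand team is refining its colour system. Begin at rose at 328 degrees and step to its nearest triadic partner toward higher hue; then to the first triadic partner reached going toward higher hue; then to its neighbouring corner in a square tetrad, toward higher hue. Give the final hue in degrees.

298°

+120° (triadic ↑): 328 + 120 = 448 → 448 − 360 = 88°
+120° (triadic ↑): 88 + 120 = 208°
+90° (square ↑): 208 + 90 = 298°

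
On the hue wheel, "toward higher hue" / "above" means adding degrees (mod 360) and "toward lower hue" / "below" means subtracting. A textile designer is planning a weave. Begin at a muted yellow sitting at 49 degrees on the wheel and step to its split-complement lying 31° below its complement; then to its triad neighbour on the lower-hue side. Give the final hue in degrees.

+149° (split-comp 31° ↓): 49 + 149 = 198°
−120° (triadic ↓): 198 − 120 = 78°

78°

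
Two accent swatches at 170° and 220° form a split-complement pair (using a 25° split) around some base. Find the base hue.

15°

The accents sit 25° either side of the complement, so the complement is their short-arc midpoint on the wheel.
Short-arc midpoint of 170° and 220°: 195°.
Base is 180° from the complement: 195 − 180 = 15°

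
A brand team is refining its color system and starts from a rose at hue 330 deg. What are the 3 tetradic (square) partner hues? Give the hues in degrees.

60°, 150°, 240°

A square tetradic scheme places four hues every 90°.
330 + 90 = 420 → 420 − 360 = 60°
330 + 180 = 510 → 510 − 360 = 150°
330 + 270 = 600 → 600 − 360 = 240°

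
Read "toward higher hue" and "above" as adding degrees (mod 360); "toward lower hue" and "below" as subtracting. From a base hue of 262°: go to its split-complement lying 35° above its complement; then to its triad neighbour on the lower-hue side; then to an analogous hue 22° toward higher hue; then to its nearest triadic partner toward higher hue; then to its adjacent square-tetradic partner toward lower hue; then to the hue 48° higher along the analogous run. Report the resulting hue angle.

+215° (split-comp 35° ↑): 262 + 215 = 477 → 477 − 360 = 117°
−120° (triadic ↓): 117 − 120 = -3 → -3 + 360 = 357°
+22° (analog 22° ↑): 357 + 22 = 379 → 379 − 360 = 19°
+120° (triadic ↑): 19 + 120 = 139°
−90° (square ↓): 139 − 90 = 49°
+48° (analog 48° ↑): 49 + 48 = 97°

97°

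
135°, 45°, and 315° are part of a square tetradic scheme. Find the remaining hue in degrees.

A square tetradic scheme places four hues every 90°.
The full set through 45° is {45°, 135°, 225°, 315°}.
Given {45°, 135°, 315°}, the missing hue is 225°.

225°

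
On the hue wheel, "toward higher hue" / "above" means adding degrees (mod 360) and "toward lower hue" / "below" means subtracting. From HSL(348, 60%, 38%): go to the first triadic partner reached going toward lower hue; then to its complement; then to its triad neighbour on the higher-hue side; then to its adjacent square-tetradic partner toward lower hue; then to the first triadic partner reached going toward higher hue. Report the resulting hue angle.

−120° (triadic ↓): 348 − 120 = 228°
+180° (complement): 228 + 180 = 408 → 408 − 360 = 48°
+120° (triadic ↑): 48 + 120 = 168°
−90° (square ↓): 168 − 90 = 78°
+120° (triadic ↑): 78 + 120 = 198°

198°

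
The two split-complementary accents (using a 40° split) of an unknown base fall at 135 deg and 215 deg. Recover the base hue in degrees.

355°

The accents sit 40° either side of the complement, so the complement is their short-arc midpoint on the wheel.
Short-arc midpoint of 135° and 215°: 175°.
Base is 180° from the complement: 175 − 180 = -5 → -5 + 360 = 355°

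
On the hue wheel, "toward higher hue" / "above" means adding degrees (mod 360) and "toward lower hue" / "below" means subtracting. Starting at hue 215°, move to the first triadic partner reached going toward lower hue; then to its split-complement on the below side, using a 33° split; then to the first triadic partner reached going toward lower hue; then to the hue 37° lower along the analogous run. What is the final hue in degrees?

215 − 120 = 95°   (triadic ↓)
95 + 147 = 242°   (split-comp 33° ↓)
242 − 120 = 122°   (triadic ↓)
122 − 37 = 85°   (analog 37° ↓)

85°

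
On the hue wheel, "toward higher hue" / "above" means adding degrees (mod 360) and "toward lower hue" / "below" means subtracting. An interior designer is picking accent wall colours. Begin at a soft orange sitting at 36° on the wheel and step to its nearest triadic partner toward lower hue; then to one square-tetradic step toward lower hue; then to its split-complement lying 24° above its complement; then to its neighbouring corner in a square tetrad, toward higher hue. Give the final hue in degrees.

36 − 120 = -84 → -84 + 360 = 276°   (triadic ↓)
276 − 90 = 186°   (square ↓)
186 + 204 = 390 → 390 − 360 = 30°   (split-comp 24° ↑)
30 + 90 = 120°   (square ↑)

120°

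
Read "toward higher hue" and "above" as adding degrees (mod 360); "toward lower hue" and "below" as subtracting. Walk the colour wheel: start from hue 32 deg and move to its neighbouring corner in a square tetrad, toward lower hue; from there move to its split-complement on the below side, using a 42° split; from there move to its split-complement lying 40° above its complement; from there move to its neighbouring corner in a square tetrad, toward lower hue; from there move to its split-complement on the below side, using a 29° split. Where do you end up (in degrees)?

−90° (square ↓): 32 − 90 = -58 → -58 + 360 = 302°
+138° (split-comp 42° ↓): 302 + 138 = 440 → 440 − 360 = 80°
+220° (split-comp 40° ↑): 80 + 220 = 300°
−90° (square ↓): 300 − 90 = 210°
+151° (split-comp 29° ↓): 210 + 151 = 361 → 361 − 360 = 1°

1°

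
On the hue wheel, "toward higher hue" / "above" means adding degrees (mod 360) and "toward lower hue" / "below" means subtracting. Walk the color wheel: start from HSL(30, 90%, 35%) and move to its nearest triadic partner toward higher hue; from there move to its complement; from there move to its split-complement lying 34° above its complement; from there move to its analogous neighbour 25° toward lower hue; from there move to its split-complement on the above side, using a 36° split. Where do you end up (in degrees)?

15°

triadic ↑ +120°: 30 + 120 = 150°
complement +180°: 150 + 180 = 330°
split-comp 34° ↑ +214°: 330 + 214 = 544 → 544 − 360 = 184°
analog 25° ↓ −25°: 184 − 25 = 159°
split-comp 36° ↑ +216°: 159 + 216 = 375 → 375 − 360 = 15°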